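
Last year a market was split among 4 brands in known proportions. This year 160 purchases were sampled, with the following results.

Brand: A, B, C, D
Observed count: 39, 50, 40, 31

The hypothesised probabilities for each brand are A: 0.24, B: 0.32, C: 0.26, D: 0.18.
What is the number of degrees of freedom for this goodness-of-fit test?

3

There are k = 4 categories and no parameters were estimated from the data, so df = 4 − 1 = 3.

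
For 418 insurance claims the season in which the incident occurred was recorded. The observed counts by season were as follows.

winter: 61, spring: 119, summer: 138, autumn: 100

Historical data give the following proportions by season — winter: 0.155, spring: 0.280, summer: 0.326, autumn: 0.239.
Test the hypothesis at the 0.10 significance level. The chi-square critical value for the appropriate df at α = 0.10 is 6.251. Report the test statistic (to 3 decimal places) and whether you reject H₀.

Expected counts E_i = n·p_i: 418×0.155 = 64.79, 418×0.280 = 117.04, 418×0.326 = 136.268, 418×0.239 = 99.902.
cat         O        E   (O−E)²/E
winter     61    64.79     0.2217
spring    119   117.04     0.0328
summer    138  136.268     0.0220
autumn    100   99.902     0.0001
Sum = 0.277
df = 3. Since 0.277 < 6.251, we do not reject H₀.

0.277; do not reject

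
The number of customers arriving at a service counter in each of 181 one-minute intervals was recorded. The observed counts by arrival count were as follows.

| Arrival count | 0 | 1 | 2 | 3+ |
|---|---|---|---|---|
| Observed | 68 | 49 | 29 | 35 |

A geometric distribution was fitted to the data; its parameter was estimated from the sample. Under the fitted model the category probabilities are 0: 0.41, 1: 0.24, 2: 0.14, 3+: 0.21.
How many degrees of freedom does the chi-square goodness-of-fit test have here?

2

There are k = 4 categories and 1 parameter estimated from the data, so df = 4 − 1 − 1 = 2.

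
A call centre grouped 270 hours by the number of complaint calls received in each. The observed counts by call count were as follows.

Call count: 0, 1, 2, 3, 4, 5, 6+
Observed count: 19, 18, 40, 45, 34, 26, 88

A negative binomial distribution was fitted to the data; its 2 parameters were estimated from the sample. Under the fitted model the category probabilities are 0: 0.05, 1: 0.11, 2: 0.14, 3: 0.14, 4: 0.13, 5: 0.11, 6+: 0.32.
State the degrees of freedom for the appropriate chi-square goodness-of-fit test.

4

There are k = 7 categories and 2 parameters estimated from the data, so df = 7 − 1 − 2 = 4.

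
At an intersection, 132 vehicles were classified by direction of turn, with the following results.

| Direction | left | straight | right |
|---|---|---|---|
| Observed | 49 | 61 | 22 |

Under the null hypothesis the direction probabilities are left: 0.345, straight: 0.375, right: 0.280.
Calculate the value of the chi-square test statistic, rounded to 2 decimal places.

Expected counts E_i = n·p_i: 132×0.345 = 45.54, 132×0.375 = 49.5, 132×0.280 = 36.96.
cat           O        E   (O−E)²/E
left         49    45.54      0.263
straight     61     49.5      2.672
right        22    36.96      6.055
Sum = 8.99

8.99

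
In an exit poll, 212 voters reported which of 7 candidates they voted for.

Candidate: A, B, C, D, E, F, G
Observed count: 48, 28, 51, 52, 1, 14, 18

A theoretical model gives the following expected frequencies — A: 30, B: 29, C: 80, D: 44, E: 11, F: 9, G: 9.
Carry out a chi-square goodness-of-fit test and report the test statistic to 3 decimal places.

43.670

A: (48 − 30)²/30 = 324/30 = 10.8000
B: (28 − 29)²/29 = 1/29 = 0.0345
C: (51 − 80)²/80 = 841/80 = 10.5125
D: (52 − 44)²/44 = 64/44 = 1.4545
E: (1 − 11)²/11 = 100/11 = 9.0909
F: (14 − 9)²/9 = 25/9 = 2.7778
G: (18 − 9)²/9 = 81/9 = 9.0000
Sum = 43.670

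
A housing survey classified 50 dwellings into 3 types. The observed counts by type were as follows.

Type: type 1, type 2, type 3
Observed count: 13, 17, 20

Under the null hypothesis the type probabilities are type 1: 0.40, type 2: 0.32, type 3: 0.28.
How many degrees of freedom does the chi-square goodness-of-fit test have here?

There are k = 3 categories and no parameters were estimated from the data, so df = 3 − 1 = 2.

2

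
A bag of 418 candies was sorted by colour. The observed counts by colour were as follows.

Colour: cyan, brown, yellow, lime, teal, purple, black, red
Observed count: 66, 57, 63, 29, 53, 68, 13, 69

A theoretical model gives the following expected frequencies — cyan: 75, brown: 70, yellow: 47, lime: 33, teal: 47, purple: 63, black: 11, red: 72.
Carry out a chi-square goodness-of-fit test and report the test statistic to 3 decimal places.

χ² = (66−75)²/75 + (57−70)²/70 + (63−47)²/47 + (29−33)²/33 + (53−47)²/47 + (68−63)²/63 + (13−11)²/11 + (69−72)²/72
   = 1.0800 + 2.4143 + 5.4468 + 0.4848 + 0.7660 + 0.3968 + 0.3636 + 0.1250
Sum = 11.077

11.077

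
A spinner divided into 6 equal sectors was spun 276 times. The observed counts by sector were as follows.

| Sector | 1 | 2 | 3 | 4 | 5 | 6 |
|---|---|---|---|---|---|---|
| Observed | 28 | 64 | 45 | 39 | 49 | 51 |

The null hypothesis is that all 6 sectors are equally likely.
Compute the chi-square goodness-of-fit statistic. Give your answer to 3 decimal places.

Expected count for each of the 6 categories: 276/6 = 46.
1: (28 − 46)²/46 = 324/46 = 7.0435
2: (64 − 46)²/46 = 324/46 = 7.0435
3: (45 − 46)²/46 = 1/46 = 0.0217
4: (39 − 46)²/46 = 49/46 = 1.0652
5: (49 − 46)²/46 = 9/46 = 0.1957
6: (51 − 46)²/46 = 25/46 = 0.5435
Sum = 15.913

15.913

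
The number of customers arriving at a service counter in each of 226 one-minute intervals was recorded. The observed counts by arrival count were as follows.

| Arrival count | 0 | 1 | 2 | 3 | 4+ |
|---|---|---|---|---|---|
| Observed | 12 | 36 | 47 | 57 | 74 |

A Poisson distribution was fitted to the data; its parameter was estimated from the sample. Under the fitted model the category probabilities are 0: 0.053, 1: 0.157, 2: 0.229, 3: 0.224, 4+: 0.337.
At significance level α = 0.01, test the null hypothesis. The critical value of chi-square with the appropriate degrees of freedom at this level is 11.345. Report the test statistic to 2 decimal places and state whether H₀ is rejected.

Expected counts E_i = n·p_i: 226×0.053 = 11.978, 226×0.157 = 35.482, 226×0.229 = 51.754, 226×0.224 = 50.624, 226×0.337 = 76.162.
χ² = (12−11.978)²/11.978 + (36−35.482)²/35.482 + (47−51.754)²/51.754 + (57−50.624)²/50.624 + (74−76.162)²/76.162
   = 0.000 + 0.008 + 0.437 + 0.803 + 0.061
Sum = 1.31
df = 3. Since 1.31 < 11.345, we do not reject H₀.

1.31; do not reject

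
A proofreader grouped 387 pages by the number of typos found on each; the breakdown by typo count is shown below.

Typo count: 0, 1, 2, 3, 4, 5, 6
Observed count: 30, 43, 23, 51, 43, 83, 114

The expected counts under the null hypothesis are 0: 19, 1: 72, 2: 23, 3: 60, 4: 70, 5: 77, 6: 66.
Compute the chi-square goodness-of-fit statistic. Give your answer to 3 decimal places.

0: (30 − 19)²/19 = 121/19 = 6.3684
1: (43 − 72)²/72 = 841/72 = 11.6806
2: (23 − 23)²/23 = 0/23 = 0.0000
3: (51 − 60)²/60 = 81/60 = 1.3500
4: (43 − 70)²/70 = 729/70 = 10.4143
5: (83 − 77)²/77 = 36/77 = 0.4675
6: (114 − 66)²/66 = 2304/66 = 34.9091
Sum = 65.190

65.190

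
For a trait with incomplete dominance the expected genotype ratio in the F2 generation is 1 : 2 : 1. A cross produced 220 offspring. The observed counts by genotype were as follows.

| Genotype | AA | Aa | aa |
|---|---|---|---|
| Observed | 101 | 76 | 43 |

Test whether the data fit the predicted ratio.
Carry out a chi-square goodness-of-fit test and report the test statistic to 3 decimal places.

51.600

Ratio total = 4. Expected counts: 220×1/4 = 55, 220×2/4 = 110, 220×1/4 = 55.
AA: (101 − 55)²/55 = 2116/55 = 38.4727
Aa: (76 − 110)²/110 = 1156/110 = 10.5091
aa: (43 − 55)²/55 = 144/55 = 2.6182
Sum = 51.600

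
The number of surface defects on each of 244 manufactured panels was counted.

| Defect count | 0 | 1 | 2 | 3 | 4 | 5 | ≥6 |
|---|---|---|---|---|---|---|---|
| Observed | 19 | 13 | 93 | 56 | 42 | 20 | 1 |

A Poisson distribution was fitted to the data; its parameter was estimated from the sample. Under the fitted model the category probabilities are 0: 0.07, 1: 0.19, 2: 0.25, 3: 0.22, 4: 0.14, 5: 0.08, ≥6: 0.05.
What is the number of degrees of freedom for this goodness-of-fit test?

5

There are k = 7 categories and 1 parameter estimated from the data, so df = 7 − 1 − 1 = 5.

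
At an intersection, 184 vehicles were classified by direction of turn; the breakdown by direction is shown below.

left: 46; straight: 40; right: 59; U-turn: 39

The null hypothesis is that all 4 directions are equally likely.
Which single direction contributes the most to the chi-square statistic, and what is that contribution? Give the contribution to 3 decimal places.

right, 3.674

Expected count for each of the 4 categories: 184/4 = 46.
cat           O        E   (O−E)²/E
left         46       46     0.0000
straight     40       46     0.7826
right        59       46     3.6739
U-turn       39       46     1.0652
The largest term is for right: 3.674.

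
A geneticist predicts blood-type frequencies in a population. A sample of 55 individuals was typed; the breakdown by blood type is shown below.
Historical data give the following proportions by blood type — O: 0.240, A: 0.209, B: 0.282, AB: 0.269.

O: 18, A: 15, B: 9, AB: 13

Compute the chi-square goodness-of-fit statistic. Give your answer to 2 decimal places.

Expected counts E_i = n·p_i: 55×0.240 = 13.2, 55×0.209 = 11.495, 55×0.282 = 15.51, 55×0.269 = 14.795.
O: (18 − 13.2)²/13.2 = 23.04/13.2 = 1.745
A: (15 − 11.495)²/11.495 = 12.285025/11.495 = 1.069
B: (9 − 15.51)²/15.51 = 42.3801/15.51 = 2.732
AB: (13 − 14.795)²/14.795 = 3.222025/14.795 = 0.218
Sum = 5.76

5.76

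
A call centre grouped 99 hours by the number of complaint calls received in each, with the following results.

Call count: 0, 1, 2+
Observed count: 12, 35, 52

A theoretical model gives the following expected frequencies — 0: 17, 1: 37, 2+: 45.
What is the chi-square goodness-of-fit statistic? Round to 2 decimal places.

χ² = (12−17)²/17 + (35−37)²/37 + (52−45)²/45
   = 1.471 + 0.108 + 1.089
Sum = 2.67

2.67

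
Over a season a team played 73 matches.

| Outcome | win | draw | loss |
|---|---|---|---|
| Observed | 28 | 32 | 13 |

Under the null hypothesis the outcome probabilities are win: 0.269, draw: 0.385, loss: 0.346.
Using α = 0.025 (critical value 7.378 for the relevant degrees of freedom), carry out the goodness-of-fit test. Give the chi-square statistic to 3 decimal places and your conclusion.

10.050; reject

Expected counts E_i = n·p_i: 73×0.269 = 19.637, 73×0.385 = 28.105, 73×0.346 = 25.258.
χ² = (28−19.637)²/19.637 + (32−28.105)²/28.105 + (13−25.258)²/25.258
   = 3.5616 + 0.5398 + 5.9489
Sum = 10.050
df = 2. Since 10.050 > 7.378, we reject H₀.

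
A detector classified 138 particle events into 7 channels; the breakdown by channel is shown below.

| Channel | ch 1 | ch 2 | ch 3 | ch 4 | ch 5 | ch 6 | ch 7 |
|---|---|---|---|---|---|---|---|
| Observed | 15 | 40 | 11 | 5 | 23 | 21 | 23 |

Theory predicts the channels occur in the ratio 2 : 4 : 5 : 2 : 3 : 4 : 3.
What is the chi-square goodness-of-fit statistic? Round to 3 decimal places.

Ratio total = 23. Expected counts: 138×2/23 = 12, 138×4/23 = 24, 138×5/23 = 30, 138×2/23 = 12, 138×3/23 = 18, 138×4/23 = 24, 138×3/23 = 18.
cat         O        E   (O−E)²/E
ch 1       15       12     0.7500
ch 2       40       24    10.6667
ch 3       11       30    12.0333
ch 4        5       12     4.0833
ch 5       23       18     1.3889
ch 6       21       24     0.3750
ch 7       23       18     1.3889
Sum = 30.686

30.686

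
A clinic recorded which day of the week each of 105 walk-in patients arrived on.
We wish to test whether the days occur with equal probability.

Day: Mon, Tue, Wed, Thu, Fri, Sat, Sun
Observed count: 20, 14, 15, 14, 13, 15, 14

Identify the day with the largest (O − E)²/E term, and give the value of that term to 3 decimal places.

Mon, 1.667

Under H₀ each category has probability 1/7, so each expected count is 105/7 = 15.
χ² = (20−15)²/15 + (14−15)²/15 + (15−15)²/15 + (14−15)²/15 + (13−15)²/15 + (15−15)²/15 + (14−15)²/15
   = 1.6667 + 0.0667 + 0.0000 + 0.0667 + 0.2667 + 0.0000 + 0.0667
The largest term is for Mon: 1.667.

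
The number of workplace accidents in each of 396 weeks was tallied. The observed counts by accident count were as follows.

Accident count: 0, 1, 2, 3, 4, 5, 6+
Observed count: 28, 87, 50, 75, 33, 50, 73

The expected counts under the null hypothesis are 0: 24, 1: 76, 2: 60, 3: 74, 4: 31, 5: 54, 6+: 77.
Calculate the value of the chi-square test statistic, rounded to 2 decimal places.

4.57

cat         O        E   (O−E)²/E
0          28       24      0.667
1          87       76      1.592
2          50       60      1.667
3          75       74      0.014
4          33       31      0.129
5          50       54      0.296
6+         73       77      0.208
Sum = 4.57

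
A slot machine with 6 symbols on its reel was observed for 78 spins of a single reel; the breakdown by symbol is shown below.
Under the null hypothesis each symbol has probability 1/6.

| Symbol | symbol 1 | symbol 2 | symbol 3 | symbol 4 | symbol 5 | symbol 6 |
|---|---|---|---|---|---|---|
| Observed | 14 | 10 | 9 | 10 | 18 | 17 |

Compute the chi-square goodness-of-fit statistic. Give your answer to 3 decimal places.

Under H₀ each category has probability 1/6, so each expected count is 78/6 = 13.
cat           O        E   (O−E)²/E
symbol 1     14       13     0.0769
symbol 2     10       13     0.6923
symbol 3      9       13     1.2308
symbol 4     10       13     0.6923
symbol 5     18       13     1.9231
symbol 6     17       13     1.2308
Sum = 5.846

5.846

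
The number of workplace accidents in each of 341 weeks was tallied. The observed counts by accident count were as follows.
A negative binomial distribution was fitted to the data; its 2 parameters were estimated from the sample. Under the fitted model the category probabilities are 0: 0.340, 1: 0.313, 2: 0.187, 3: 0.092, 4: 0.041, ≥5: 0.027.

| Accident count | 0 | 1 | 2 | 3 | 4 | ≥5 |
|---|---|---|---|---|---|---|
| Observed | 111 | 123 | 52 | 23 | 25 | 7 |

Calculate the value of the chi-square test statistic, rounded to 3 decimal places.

Expected counts E_i = n·p_i: 341×0.340 = 115.94, 341×0.313 = 106.733, 341×0.187 = 63.767, 341×0.092 = 31.372, 341×0.041 = 13.981, 341×0.027 = 9.207.
cat         O        E   (O−E)²/E
0         111   115.94     0.2105
1         123  106.733     2.4792
2          52   63.767     2.1714
3          23   31.372     2.2342
4          25   13.981     8.6845
≥5          7    9.207     0.5290
Sum = 16.309

16.309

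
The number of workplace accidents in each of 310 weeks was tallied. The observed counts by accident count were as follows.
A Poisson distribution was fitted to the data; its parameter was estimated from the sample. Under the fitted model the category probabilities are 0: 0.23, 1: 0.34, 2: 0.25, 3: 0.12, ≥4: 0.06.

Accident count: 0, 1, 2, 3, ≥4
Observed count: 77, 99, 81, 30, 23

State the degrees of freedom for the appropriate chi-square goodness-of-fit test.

There are k = 5 categories and 1 parameter estimated from the data, so df = 5 − 1 − 1 = 3.

3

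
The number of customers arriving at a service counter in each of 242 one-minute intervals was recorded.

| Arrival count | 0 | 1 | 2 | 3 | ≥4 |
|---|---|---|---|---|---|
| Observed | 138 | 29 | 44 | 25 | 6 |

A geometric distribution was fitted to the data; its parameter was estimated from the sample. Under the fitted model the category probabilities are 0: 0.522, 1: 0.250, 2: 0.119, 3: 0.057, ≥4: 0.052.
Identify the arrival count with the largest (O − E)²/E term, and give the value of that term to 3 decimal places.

Expected counts E_i = n·p_i: 242×0.522 = 126.324, 242×0.250 = 60.5, 242×0.119 = 28.798, 242×0.057 = 13.794, 242×0.052 = 12.584.
χ² = (138−126.324)²/126.324 + (29−60.5)²/60.5 + (44−28.798)²/28.798 + (25−13.794)²/13.794 + (6−12.584)²/12.584
   = 1.0792 + 16.4008 + 8.0249 + 9.1036 + 3.4448
The largest term is for 1: 16.401.

1, 16.401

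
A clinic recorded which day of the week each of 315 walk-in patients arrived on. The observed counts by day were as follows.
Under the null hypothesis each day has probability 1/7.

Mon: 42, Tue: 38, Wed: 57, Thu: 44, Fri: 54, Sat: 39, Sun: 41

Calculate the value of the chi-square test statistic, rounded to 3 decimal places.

Under H₀ each category has probability 1/7, so each expected count is 315/7 = 45.
χ² = (42−45)²/45 + (38−45)²/45 + (57−45)²/45 + (44−45)²/45 + (54−45)²/45 + (39−45)²/45 + (41−45)²/45
   = 0.2000 + 1.0889 + 3.2000 + 0.0222 + 1.8000 + 0.8000 + 0.3556
Sum = 7.467

7.467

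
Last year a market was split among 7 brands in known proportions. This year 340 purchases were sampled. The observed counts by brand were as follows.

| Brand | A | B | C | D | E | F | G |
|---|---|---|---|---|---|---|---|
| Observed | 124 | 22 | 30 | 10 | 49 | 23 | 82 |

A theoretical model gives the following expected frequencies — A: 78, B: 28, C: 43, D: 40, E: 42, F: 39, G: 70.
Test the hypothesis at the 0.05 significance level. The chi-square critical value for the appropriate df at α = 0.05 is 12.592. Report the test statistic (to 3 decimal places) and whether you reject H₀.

64.632; reject

cat         O        E   (O−E)²/E
A         124       78    27.1282
B          22       28     1.2857
C          30       43     3.9302
D          10       40    22.5000
E          49       42     1.1667
F          23       39     6.5641
G          82       70     2.0571
Sum = 64.632
df = 6. Since 64.632 > 12.592, we reject H₀.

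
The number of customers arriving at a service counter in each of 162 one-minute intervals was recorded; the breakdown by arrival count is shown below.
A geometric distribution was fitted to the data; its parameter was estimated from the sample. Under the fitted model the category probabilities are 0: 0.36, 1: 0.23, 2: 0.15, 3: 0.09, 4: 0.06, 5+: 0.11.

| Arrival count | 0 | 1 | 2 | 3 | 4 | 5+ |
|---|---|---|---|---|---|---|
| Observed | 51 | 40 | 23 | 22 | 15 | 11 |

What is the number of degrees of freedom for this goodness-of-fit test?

4

There are k = 6 categories and 1 parameter estimated from the data, so df = 6 − 1 − 1 = 4.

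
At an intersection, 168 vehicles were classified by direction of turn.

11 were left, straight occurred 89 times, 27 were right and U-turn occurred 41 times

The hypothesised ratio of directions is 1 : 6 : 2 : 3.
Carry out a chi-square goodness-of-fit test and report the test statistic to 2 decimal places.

1.00

Ratio total = 12. Expected counts: 168×1/12 = 14, 168×6/12 = 84, 168×2/12 = 28, 168×3/12 = 42.
χ² = (11−14)²/14 + (89−84)²/84 + (27−28)²/28 + (41−42)²/42
   = 0.643 + 0.298 + 0.036 + 0.024
Sum = 1.00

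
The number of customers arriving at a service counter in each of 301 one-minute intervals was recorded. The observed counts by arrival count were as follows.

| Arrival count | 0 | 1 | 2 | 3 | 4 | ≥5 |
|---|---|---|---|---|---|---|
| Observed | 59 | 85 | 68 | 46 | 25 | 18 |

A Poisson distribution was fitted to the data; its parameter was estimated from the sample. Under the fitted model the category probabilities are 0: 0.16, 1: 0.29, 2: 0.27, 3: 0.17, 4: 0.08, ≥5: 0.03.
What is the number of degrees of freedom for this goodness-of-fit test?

4

There are k = 6 categories and 1 parameter estimated from the data, so df = 6 − 1 − 1 = 4.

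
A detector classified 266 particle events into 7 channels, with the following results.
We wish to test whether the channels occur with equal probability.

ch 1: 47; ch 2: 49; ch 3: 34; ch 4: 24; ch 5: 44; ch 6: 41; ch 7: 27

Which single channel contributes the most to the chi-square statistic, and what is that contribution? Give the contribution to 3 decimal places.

Expected count for each of the 7 categories: 266/7 = 38.
cat         O        E   (O−E)²/E
ch 1       47       38     2.1316
ch 2       49       38     3.1842
ch 3       34       38     0.4211
ch 4       24       38     5.1579
ch 5       44       38     0.9474
ch 6       41       38     0.2368
ch 7       27       38     3.1842
The largest term is for ch 4: 5.158.

ch 4, 5.158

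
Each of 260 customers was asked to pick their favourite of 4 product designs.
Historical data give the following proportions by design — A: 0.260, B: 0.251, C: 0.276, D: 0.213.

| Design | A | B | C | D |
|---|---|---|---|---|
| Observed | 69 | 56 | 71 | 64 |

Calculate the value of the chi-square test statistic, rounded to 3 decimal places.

2.693

Expected counts E_i = n·p_i: 260×0.260 = 67.6, 260×0.251 = 65.26, 260×0.276 = 71.76, 260×0.213 = 55.38.
χ² = (69−67.6)²/67.6 + (56−65.26)²/65.26 + (71−71.76)²/71.76 + (64−55.38)²/55.38
   = 0.0290 + 1.3139 + 0.0080 + 1.3417
Sum = 2.693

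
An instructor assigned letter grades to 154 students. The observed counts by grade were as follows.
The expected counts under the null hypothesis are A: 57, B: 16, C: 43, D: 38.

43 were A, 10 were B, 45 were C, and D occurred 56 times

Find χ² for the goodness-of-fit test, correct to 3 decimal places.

14.308

χ² = (43−57)²/57 + (10−16)²/16 + (45−43)²/43 + (56−38)²/38
   = 3.4386 + 2.2500 + 0.0930 + 8.5263
Sum = 14.308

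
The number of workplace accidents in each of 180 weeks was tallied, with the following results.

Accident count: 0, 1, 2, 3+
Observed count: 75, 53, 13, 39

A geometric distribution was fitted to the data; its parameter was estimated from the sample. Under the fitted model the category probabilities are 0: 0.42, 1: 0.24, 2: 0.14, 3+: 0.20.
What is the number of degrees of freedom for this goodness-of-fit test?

2

There are k = 4 categories and 1 parameter estimated from the data, so df = 4 − 1 − 1 = 2.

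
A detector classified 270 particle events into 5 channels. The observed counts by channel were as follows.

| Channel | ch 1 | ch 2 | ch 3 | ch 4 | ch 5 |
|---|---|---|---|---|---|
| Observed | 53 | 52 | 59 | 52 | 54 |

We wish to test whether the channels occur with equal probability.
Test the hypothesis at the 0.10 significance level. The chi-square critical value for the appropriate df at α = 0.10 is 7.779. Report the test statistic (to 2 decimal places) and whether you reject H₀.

Under H₀ each category has probability 1/5, so each expected count is 270/5 = 54.
χ² = (53−54)²/54 + (52−54)²/54 + (59−54)²/54 + (52−54)²/54 + (54−54)²/54
   = 0.019 + 0.074 + 0.463 + 0.074 + 0.000
Sum = 0.63
df = 4. Since 0.63 < 7.779, we do not reject H₀.

0.63; do not reject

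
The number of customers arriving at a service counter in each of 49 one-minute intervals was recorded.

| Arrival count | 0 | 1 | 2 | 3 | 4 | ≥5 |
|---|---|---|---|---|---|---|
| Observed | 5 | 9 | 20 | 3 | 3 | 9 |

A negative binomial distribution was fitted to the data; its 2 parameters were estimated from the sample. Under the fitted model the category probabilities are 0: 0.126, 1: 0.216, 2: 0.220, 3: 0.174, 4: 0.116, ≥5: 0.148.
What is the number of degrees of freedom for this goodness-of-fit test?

There are k = 6 categories and 2 parameters estimated from the data, so df = 6 − 1 − 2 = 3.

3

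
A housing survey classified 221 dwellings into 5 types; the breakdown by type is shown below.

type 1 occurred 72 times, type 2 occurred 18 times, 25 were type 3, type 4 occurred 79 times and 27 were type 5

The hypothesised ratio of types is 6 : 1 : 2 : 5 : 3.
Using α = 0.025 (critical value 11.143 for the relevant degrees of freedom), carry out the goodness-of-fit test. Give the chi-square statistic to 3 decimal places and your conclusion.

9.131; do not reject

Ratio total = 17. Expected counts: 221×6/17 = 78, 221×1/17 = 13, 221×2/17 = 26, 221×5/17 = 65, 221×3/17 = 39.
χ² = (72−78)²/78 + (18−13)²/13 + (25−26)²/26 + (79−65)²/65 + (27−39)²/39
   = 0.4615 + 1.9231 + 0.0385 + 3.0154 + 3.6923
Sum = 9.131
df = 4. Since 9.131 < 11.143, we do not reject H₀.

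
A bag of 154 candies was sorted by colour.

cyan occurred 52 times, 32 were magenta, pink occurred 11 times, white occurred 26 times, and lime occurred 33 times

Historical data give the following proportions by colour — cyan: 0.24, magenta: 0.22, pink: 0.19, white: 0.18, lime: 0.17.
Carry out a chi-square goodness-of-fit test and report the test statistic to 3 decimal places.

Expected counts E_i = n·p_i: 154×0.24 = 36.96, 154×0.22 = 33.88, 154×0.19 = 29.26, 154×0.18 = 27.72, 154×0.17 = 26.18.
cat          O        E   (O−E)²/E
cyan        52    36.96     6.1202
magenta     32    33.88     0.1043
pink        11    29.26    11.3953
white       26    27.72     0.1067
lime        33    26.18     1.7766
Sum = 19.503

19.503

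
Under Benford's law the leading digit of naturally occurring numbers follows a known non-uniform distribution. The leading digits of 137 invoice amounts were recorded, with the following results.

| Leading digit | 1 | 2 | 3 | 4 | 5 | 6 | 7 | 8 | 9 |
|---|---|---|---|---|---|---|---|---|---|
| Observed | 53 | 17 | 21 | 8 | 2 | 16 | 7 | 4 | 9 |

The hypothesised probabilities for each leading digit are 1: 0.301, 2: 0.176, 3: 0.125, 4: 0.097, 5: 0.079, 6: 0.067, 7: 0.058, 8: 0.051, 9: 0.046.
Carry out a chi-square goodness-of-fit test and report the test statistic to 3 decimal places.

Expected counts E_i = n·p_i: 137×0.301 = 41.237, 137×0.176 = 24.112, 137×0.125 = 17.125, 137×0.097 = 13.289, 137×0.079 = 10.823, 137×0.067 = 9.179, 137×0.058 = 7.946, 137×0.051 = 6.987, 137×0.046 = 6.302.
cat         O        E   (O−E)²/E
1          53   41.237     3.3554
2          17   24.112     2.0977
3          21   17.125     0.8768
4           8   13.289     2.1050
5           2   10.823     7.1926
6          16    9.179     5.0687
7           7    7.946     0.1126
8           4    6.987     1.2770
9           9    6.302     1.1551
Sum = 23.241

23.241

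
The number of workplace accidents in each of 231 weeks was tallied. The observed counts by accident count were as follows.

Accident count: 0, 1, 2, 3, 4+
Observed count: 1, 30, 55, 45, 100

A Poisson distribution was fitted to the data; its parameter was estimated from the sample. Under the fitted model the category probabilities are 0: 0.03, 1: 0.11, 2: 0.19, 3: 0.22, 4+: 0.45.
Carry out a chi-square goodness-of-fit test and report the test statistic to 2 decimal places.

Expected counts E_i = n·p_i: 231×0.03 = 6.93, 231×0.11 = 25.41, 231×0.19 = 43.89, 231×0.22 = 50.82, 231×0.45 = 103.95.
0: (1 − 6.93)²/6.93 = 35.1649/6.93 = 5.074
1: (30 − 25.41)²/25.41 = 21.0681/25.41 = 0.829
2: (55 − 43.89)²/43.89 = 123.4321/43.89 = 2.812
3: (45 − 50.82)²/50.82 = 33.8724/50.82 = 0.667
4+: (100 − 103.95)²/103.95 = 15.6025/103.95 = 0.150
Sum = 9.53

9.53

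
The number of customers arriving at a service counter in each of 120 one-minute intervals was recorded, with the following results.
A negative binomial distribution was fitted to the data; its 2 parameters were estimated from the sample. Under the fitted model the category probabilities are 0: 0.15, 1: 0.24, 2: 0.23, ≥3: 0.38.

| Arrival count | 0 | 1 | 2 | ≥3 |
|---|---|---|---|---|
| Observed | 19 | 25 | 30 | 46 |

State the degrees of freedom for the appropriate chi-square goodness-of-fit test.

1

There are k = 4 categories and 2 parameters estimated from the data, so df = 4 − 1 − 2 = 1.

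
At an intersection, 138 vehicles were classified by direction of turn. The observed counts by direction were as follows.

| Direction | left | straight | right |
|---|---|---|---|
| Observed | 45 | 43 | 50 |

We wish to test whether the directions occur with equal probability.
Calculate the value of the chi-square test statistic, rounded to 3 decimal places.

0.565

Under H₀ each category has probability 1/3, so each expected count is 138/3 = 46.
χ² = (45−46)²/46 + (43−46)²/46 + (50−46)²/46
   = 0.0217 + 0.1957 + 0.3478
Sum = 0.565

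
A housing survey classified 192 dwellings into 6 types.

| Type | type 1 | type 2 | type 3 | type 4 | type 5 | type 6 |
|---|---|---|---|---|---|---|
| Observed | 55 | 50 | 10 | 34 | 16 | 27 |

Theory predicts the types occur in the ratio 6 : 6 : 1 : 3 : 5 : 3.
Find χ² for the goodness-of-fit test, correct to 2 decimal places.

20.55

Ratio total = 24. Expected counts: 192×6/24 = 48, 192×6/24 = 48, 192×1/24 = 8, 192×3/24 = 24, 192×5/24 = 40, 192×3/24 = 24.
type 1: (55 − 48)²/48 = 49/48 = 1.021
type 2: (50 − 48)²/48 = 4/48 = 0.083
type 3: (10 − 8)²/8 = 4/8 = 0.500
type 4: (34 − 24)²/24 = 100/24 = 4.167
type 5: (16 − 40)²/40 = 576/40 = 14.400
type 6: (27 − 24)²/24 = 9/24 = 0.375
Sum = 20.55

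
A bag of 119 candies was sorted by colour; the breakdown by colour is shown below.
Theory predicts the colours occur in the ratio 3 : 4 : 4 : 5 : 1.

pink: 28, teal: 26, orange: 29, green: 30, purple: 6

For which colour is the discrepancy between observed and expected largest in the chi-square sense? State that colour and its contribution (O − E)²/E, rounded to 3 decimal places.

pink, 2.333

Ratio total = 17. Expected counts: 119×3/17 = 21, 119×4/17 = 28, 119×4/17 = 28, 119×5/17 = 35, 119×1/17 = 7.
pink: (28 − 21)²/21 = 49/21 = 2.3333
teal: (26 − 28)²/28 = 4/28 = 0.1429
orange: (29 − 28)²/28 = 1/28 = 0.0357
green: (30 − 35)²/35 = 25/35 = 0.7143
purple: (6 − 7)²/7 = 1/7 = 0.1429
The largest term is for pink: 2.333.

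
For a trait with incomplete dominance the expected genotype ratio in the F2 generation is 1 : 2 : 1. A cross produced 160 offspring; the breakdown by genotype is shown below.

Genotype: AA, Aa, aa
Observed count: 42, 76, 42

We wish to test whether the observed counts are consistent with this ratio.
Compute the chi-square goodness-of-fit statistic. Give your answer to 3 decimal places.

Ratio total = 4. Expected counts: 160×1/4 = 40, 160×2/4 = 80, 160×1/4 = 40.
cat         O        E   (O−E)²/E
AA         42       40     0.1000
Aa         76       80     0.2000
aa         42       40     0.1000
Sum = 0.400

0.400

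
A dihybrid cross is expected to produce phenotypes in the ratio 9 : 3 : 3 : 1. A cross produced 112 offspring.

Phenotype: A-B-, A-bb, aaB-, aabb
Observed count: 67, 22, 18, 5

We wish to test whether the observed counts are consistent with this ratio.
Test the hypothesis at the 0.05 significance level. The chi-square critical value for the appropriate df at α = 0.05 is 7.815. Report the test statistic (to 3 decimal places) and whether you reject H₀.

Ratio total = 16. Expected counts: 112×9/16 = 63, 112×3/16 = 21, 112×3/16 = 21, 112×1/16 = 7.
cat         O        E   (O−E)²/E
A-B-       67       63     0.2540
A-bb       22       21     0.0476
aaB-       18       21     0.4286
aabb        5        7     0.5714
Sum = 1.302
df = 3. Since 1.302 < 7.815, we do not reject H₀.

1.302; do not reject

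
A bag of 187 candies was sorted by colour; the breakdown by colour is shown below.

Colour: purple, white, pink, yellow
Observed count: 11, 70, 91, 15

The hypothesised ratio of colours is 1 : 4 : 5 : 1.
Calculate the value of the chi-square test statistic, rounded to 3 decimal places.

2.835

Ratio total = 11. Expected counts: 187×1/11 = 17, 187×4/11 = 68, 187×5/11 = 85, 187×1/11 = 17.
χ² = (11−17)²/17 + (70−68)²/68 + (91−85)²/85 + (15−17)²/17
   = 2.1176 + 0.0588 + 0.4235 + 0.2353
Sum = 2.835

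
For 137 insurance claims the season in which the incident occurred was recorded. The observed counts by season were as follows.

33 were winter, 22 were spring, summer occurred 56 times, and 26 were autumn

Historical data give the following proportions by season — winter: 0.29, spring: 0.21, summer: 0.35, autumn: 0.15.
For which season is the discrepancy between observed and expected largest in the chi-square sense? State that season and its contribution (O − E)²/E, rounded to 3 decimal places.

spring, 1.593

Expected counts E_i = n·p_i: 137×0.29 = 39.73, 137×0.21 = 28.77, 137×0.35 = 47.95, 137×0.15 = 20.55.
χ² = (33−39.73)²/39.73 + (22−28.77)²/28.77 + (56−47.95)²/47.95 + (26−20.55)²/20.55
   = 1.1400 + 1.5931 + 1.3515 + 1.4454
The largest term is for spring: 1.593.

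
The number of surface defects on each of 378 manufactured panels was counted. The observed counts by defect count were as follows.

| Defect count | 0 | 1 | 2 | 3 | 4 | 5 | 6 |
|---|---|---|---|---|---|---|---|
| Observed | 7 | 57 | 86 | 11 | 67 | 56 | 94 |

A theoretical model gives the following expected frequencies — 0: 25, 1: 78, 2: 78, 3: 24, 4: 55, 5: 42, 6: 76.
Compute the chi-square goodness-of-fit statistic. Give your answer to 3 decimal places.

cat         O        E   (O−E)²/E
0           7       25    12.9600
1          57       78     5.6538
2          86       78     0.8205
3          11       24     7.0417
4          67       55     2.6182
5          56       42     4.6667
6          94       76     4.2632
Sum = 38.024

38.024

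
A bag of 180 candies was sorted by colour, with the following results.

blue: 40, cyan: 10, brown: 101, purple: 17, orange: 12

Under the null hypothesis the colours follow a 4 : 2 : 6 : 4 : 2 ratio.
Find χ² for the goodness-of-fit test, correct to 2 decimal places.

Ratio total = 18. Expected counts: 180×4/18 = 40, 180×2/18 = 20, 180×6/18 = 60, 180×4/18 = 40, 180×2/18 = 20.
cat         O        E   (O−E)²/E
blue       40       40      0.000
cyan       10       20      5.000
brown     101       60     28.017
purple     17       40     13.225
orange     12       20      3.200
Sum = 49.44

49.44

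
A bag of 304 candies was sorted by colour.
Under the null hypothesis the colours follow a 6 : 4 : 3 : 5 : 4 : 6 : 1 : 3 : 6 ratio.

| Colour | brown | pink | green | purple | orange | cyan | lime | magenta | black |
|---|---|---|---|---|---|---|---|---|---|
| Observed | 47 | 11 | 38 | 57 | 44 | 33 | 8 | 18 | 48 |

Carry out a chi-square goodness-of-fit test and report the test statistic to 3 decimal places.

39.881

Ratio total = 38. Expected counts: 304×6/38 = 48, 304×4/38 = 32, 304×3/38 = 24, 304×5/38 = 40, 304×4/38 = 32, 304×6/38 = 48, 304×1/38 = 8, 304×3/38 = 24, 304×6/38 = 48.
cat          O        E   (O−E)²/E
brown       47       48     0.0208
pink        11       32    13.7813
green       38       24     8.1667
purple      57       40     7.2250
orange      44       32     4.5000
cyan        33       48     4.6875
lime         8        8     0.0000
magenta     18       24     1.5000
black       48       48     0.0000
Sum = 39.881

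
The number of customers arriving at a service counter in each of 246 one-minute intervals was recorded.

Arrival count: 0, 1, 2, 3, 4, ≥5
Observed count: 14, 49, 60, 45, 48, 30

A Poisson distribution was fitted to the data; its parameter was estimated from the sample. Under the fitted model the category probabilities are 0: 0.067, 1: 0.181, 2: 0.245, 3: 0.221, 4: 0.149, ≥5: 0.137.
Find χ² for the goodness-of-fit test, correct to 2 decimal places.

6.36

Expected counts E_i = n·p_i: 246×0.067 = 16.482, 246×0.181 = 44.526, 246×0.245 = 60.27, 246×0.221 = 54.366, 246×0.149 = 36.654, 246×0.137 = 33.702.
cat         O        E   (O−E)²/E
0          14   16.482      0.374
1          49   44.526      0.450
2          60    60.27      0.001
3          45   54.366      1.614
4          48   36.654      3.512
≥5         30   33.702      0.407
Sum = 6.36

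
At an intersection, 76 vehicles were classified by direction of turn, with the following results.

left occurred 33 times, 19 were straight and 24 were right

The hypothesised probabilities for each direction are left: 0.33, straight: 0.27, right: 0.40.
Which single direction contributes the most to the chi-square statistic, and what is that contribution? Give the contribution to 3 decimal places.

Expected counts E_i = n·p_i: 76×0.33 = 25.08, 76×0.27 = 20.52, 76×0.40 = 30.4.
cat           O        E   (O−E)²/E
left         33    25.08     2.5011
straight     19    20.52     0.1126
right        24     30.4     1.3474
The largest term is for left: 2.501.

left, 2.501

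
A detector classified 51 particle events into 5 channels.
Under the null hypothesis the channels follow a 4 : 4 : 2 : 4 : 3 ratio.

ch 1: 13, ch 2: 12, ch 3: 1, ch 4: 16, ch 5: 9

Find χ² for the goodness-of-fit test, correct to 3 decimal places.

Ratio total = 17. Expected counts: 51×4/17 = 12, 51×4/17 = 12, 51×2/17 = 6, 51×4/17 = 12, 51×3/17 = 9.
cat         O        E   (O−E)²/E
ch 1       13       12     0.0833
ch 2       12       12     0.0000
ch 3        1        6     4.1667
ch 4       16       12     1.3333
ch 5        9        9     0.0000
Sum = 5.583

5.583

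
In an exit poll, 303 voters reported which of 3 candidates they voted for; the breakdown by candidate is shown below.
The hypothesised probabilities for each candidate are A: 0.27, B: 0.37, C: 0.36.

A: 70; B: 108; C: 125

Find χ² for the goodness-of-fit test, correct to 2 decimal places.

4.18

Expected counts E_i = n·p_i: 303×0.27 = 81.81, 303×0.37 = 112.11, 303×0.36 = 109.08.
cat         O        E   (O−E)²/E
A          70    81.81      1.705
B         108   112.11      0.151
C         125   109.08      2.323
Sum = 4.18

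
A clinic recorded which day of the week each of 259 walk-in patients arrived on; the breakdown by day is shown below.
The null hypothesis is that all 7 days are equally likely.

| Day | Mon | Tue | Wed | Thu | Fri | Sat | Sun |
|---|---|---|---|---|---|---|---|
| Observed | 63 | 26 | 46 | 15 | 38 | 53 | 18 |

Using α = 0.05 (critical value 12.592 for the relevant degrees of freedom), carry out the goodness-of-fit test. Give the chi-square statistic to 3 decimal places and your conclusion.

Expected count for each of the 7 categories: 259/7 = 37.
χ² = (63−37)²/37 + (26−37)²/37 + (46−37)²/37 + (15−37)²/37 + (38−37)²/37 + (53−37)²/37 + (18−37)²/37
   = 18.2703 + 3.2703 + 2.1892 + 13.0811 + 0.0270 + 6.9189 + 9.7568
Sum = 53.514
df = 6. Since 53.514 > 12.592, we reject H₀.

53.514; reject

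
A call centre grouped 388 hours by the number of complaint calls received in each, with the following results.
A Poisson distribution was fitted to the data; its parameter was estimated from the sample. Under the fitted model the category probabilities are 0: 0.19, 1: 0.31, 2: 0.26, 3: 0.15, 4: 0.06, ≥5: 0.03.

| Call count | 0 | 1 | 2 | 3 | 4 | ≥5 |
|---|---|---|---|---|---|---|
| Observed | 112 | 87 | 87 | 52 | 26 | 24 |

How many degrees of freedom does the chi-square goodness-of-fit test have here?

4

There are k = 6 categories and 1 parameter estimated from the data, so df = 6 − 1 − 1 = 4.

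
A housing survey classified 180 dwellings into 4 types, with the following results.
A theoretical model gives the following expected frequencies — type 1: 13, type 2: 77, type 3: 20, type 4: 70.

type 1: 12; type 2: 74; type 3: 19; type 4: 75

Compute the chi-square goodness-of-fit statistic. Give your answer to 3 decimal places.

cat         O        E   (O−E)²/E
type 1     12       13     0.0769
type 2     74       77     0.1169
type 3     19       20     0.0500
type 4     75       70     0.3571
Sum = 0.601

0.601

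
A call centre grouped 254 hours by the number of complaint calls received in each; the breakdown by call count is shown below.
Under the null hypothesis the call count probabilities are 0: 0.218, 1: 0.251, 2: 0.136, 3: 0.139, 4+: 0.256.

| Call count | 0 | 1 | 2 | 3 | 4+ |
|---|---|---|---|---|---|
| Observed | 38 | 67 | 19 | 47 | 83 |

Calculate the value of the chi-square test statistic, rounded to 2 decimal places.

Expected counts E_i = n·p_i: 254×0.218 = 55.372, 254×0.251 = 63.754, 254×0.136 = 34.544, 254×0.139 = 35.306, 254×0.256 = 65.024.
0: (38 − 55.372)²/55.372 = 301.786384/55.372 = 5.450
1: (67 − 63.754)²/63.754 = 10.536516/63.754 = 0.165
2: (19 − 34.544)²/34.544 = 241.615936/34.544 = 6.994
3: (47 − 35.306)²/35.306 = 136.749636/35.306 = 3.873
4+: (83 − 65.024)²/65.024 = 323.136576/65.024 = 4.969
Sum = 21.45

21.45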